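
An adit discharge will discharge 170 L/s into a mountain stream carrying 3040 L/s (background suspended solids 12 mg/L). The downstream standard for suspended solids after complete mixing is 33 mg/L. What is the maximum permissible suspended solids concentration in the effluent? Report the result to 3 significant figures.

At the limit, (Qr·Cr + Qe·Cₑ)/(Qr + Qe) = 33:
Cₑ = (3210·33 − 3040·12.00) / 170.0 = 408.5 mg/L.

409 mg/L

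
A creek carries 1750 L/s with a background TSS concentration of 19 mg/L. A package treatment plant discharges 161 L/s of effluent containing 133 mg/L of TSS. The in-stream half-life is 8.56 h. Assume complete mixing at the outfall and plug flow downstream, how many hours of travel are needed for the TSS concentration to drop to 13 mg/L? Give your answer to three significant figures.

Mixed concentration C = ΣQC/ΣQ = (1750·19.00 + 161.0·133.0) / 1911 = 54660/1911 = 28.60 mg/L.
Half-life 8.56 h → k = ln 2 / 8.56 = 0.08098 h⁻¹ = 1.943 d⁻¹.
28.60·exp(−k·t) = 13 → t = ln(28.60/13)/k = 35060 s = 9.739 h.

9.74 h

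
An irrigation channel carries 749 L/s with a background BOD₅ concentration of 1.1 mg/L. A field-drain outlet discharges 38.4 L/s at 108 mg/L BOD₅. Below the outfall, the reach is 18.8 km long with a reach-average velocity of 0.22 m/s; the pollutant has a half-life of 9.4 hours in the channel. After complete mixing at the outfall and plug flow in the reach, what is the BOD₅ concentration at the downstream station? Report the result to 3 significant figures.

1.10 mg/L

After mixing, C = (749.0·1.100 + 38.40·108.0) / 787.4 = 4971/787.4 = 6.313 mg/L.
Travel time t = 18.8·1000 / 0.22 = 85450 s = 23.74 h.
Half-life 9.4 h → k = ln 2 / 9.4 = 0.07374 h⁻¹ = 1.770 d⁻¹.
First-order decay: C = 6.313·exp(−k·t) = 6.313·0.1737 = 1.097 mg/L.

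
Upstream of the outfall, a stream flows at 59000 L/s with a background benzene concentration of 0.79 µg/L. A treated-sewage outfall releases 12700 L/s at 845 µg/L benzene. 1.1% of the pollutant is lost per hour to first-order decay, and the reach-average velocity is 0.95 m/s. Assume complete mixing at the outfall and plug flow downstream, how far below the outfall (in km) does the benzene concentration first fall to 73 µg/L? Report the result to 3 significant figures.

223 km

Flow-weighted average: C = (59000·0.7900 + 12700·845.0) / 71700 = 10780000/71700 = 150.3 µg/L.
1.1%/h lost → k = −ln(1 − 0.011) = 0.01106 h⁻¹.
Set 150.3·exp(−k·t) = 73 → t = ln(150.3/73)/k = 235100 s = 65.30 h.
Distance = v·t = 0.95·235100 = 223300 m = 223.3 km.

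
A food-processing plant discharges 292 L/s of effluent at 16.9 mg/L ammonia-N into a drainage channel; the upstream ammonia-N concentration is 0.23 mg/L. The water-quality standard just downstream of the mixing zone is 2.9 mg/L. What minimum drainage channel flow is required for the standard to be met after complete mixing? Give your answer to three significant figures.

Set C_mix = 2.9: (Q·0.2300 + 292.0·16.90) / (Q + 292.0) = 2.9
→ Q = 292.0·(16.90 − 2.9)/(2.9 − 0.2300) = 1531 L/s.

1530 L/s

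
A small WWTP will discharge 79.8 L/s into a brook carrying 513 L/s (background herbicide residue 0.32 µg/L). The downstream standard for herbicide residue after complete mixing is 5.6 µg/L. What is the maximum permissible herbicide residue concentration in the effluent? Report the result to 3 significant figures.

39.5 µg/L

At the limit, (Qr·Cr + Qe·Cₑ)/(Qr + Qe) = 5.6:
Cₑ = (592.8·5.6 − 513.0·0.3200) / 79.80 = 39.54 µg/L.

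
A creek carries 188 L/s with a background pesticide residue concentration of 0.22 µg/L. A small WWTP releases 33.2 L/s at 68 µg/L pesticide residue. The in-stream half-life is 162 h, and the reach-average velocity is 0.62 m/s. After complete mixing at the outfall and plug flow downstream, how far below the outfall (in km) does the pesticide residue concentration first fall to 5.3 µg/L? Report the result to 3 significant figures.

351 km

Mass balance: C = (188.0·0.2200 + 33.20·68.00) / 221.2 = 2299/221.2 = 10.39 µg/L.
Half-life 162 h → k = ln 2 / 162 = 0.004279 h⁻¹ = 0.1027 d⁻¹.
Set 10.39·exp(−k·t) = 5.3 → t = ln(10.39/5.3)/k = 566600 s = 157.4 h.
Distance = v·t = 0.62·566600 = 351300 m = 351.3 km.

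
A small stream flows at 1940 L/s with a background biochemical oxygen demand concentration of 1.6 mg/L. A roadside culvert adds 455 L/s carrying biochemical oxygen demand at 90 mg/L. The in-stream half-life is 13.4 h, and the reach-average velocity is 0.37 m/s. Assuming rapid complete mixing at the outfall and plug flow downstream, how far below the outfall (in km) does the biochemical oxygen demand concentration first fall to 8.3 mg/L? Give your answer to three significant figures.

20.5 km

Mass balance: C = (1940·1.600 + 455.0·90.00) / 2395 = 44050/2395 = 18.39 mg/L.
Half-life 13.4 h → k = ln 2 / 13.4 = 0.05173 h⁻¹ = 1.241 d⁻¹.
Set 18.39·exp(−k·t) = 8.3 → t = ln(18.39/8.3)/k = 55380 s = 15.38 h.
Distance = v·t = 0.37·55380 = 20490 m = 20.49 km.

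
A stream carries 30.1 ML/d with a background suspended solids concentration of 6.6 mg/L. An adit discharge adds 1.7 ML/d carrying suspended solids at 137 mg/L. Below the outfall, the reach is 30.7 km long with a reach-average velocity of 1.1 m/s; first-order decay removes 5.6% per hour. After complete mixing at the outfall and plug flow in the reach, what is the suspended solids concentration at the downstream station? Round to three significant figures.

8.68 mg/L

Conservation of mass: C = (30.10·6.600 + 1.700·137.0) / 31.80 = 431.6/31.80 = 13.57 mg/L.
Travel time t = 30.7·1000 / 1.1 = 27910 s = 7.753 h.
5.6%/h lost → k = −ln(1 − 0.056) = 0.05763 h⁻¹.
After decay, C = 13.57 × e^(−kt) = 13.57 × 0.6397 = 8.681 mg/L.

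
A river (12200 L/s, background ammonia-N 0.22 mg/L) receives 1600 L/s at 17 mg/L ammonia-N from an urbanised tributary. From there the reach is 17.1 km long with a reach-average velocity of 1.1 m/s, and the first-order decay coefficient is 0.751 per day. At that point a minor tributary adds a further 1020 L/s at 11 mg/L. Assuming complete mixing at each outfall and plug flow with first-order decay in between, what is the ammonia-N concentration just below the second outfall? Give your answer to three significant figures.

Flow-weighted average: C = (12200·0.2200 + 1600·17.00) / 13800 = 29880/13800 = 2.166 mg/L; combined flow 13800 L/s.
Travel time t = 17.1·1000 / 1.1 = 15550 s = 4.318 h.
First-order decay: C = 2.166·exp(−k·t) = 2.166·0.8736 = 1.892 mg/L.
Second outfall: C = (13800·1.892 + 1020·11.00)/14820 = 2.519 mg/L.

2.52 mg/L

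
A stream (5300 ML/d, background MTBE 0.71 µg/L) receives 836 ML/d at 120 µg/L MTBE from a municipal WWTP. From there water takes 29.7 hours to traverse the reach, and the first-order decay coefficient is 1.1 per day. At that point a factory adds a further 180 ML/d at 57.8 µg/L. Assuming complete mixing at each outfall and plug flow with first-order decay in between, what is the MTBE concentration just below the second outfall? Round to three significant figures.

Mass balance: C = (5300·0.7100 + 836.0·120.0) / 6136 = 104100/6136 = 16.96 µg/L; combined flow 6136 ML/d.
After decay, C = 16.96 × e^(−kt) = 16.96 × 0.2563 = 4.348 µg/L.
Second outfall: C = (6136·4.348 + 180.0·57.80)/6316 = 5.872 µg/L.

5.87 µg/L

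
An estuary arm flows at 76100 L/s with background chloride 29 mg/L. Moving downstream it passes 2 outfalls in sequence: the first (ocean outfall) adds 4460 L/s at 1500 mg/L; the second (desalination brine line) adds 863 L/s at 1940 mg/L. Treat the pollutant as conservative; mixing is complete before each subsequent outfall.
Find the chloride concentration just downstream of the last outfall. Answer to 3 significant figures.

130 mg/L

Below outfall 1: Q → 80560 L/s, C = (76100·29.00 + 4460·1500)/80560 = 110.4 mg/L.
Below outfall 2: Q → 81420 L/s, C = (80560·110.4 + 863.0·1940)/81420 = 129.8 mg/L.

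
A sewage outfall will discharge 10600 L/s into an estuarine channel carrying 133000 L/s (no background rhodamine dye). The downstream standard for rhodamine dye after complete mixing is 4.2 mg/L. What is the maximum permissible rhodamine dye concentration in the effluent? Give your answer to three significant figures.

At the limit, (Qr·Cr + Qe·Cₑ)/(Qr + Qe) = 4.2:
Cₑ = (143600·4.2 − 133000·0) / 10600 = 56.90 mg/L.

56.9 mg/L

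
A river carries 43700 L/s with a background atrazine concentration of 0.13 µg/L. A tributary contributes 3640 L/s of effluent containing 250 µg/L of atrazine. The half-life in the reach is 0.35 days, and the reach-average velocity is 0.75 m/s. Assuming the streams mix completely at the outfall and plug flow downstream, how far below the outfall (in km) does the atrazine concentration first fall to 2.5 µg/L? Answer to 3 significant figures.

66.9 km

Mass balance: C = (43700·0.1300 + 3640·250.0) / 47340 = 915700/47340 = 19.34 µg/L.
Half-life 0.35 d → k = ln 2 / 0.35 = 1.980 d⁻¹.
Set 19.34·exp(−k·t) = 2.5 → t = ln(19.34/2.5)/k = 89260 s = 24.79 h.
Distance = v·t = 0.75·89260 = 66950 m = 66.95 km.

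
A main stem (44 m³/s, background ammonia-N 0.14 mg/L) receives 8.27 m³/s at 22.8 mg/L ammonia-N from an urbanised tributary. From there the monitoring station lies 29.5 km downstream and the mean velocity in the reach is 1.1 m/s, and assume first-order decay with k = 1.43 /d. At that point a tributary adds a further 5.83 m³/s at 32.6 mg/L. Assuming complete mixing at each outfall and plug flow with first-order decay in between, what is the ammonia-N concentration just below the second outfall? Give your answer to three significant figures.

Mixed concentration C = ΣQC/ΣQ = (44.00·0.1400 + 8.270·22.80) / 52.27 = 194.7/52.27 = 3.725 mg/L; combined flow 52.27 m³/s.
Travel time t = 29.5·1000 / 1.1 = 26820 s = 7.449 h.
Applying C = C₀e^(−kt): 3.725 × 0.6416 = 2.390 mg/L.
Second outfall: C = (52.27·2.390 + 5.830·32.60)/58.10 = 5.421 mg/L.

5.42 mg/L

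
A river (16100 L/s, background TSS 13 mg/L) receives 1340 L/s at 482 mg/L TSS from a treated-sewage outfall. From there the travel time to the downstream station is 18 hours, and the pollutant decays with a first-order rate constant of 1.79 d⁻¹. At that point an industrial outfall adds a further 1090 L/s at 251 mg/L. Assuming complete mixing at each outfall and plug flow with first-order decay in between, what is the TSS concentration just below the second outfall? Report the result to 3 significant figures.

26.8 mg/L

Mixed concentration C = ΣQC/ΣQ = (16100·13.00 + 1340·482.0) / 17440 = 855200/17440 = 49.04 mg/L; combined flow 17440 L/s.
After decay, C = 49.04 × e^(−kt) = 49.04 × 0.2612 = 12.81 mg/L.
At the second outfall, C = (17440·12.81 + 1090·251.0) / (17440 + 1090) = 26.82 mg/L.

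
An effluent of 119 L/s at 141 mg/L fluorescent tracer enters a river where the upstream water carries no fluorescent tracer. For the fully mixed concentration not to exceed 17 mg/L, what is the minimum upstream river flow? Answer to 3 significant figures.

Set C_mix = 17: (Q·0 + 119.0·141.0) / (Q + 119.0) = 17
→ Q = 119.0·(141.0 − 17)/(17 − 0) = 868.0 L/s.

868 L/s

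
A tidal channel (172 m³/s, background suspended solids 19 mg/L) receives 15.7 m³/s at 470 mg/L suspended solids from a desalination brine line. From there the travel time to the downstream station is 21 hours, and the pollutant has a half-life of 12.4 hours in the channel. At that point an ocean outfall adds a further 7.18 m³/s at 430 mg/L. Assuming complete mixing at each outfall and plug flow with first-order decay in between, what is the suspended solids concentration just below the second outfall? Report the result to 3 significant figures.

Conservation of mass: C = (172.0·19.00 + 15.70·470.0) / 187.7 = 10650/187.7 = 56.72 mg/L; combined flow 187.7 m³/s.
Half-life 12.4 h → k = ln 2 / 12.4 = 0.05590 h⁻¹ = 1.342 d⁻¹.
After decay, C = 56.72 × e^(−kt) = 56.72 × 0.3092 = 17.54 mg/L.
At the second outfall, C = (187.7·17.54 + 7.180·430.0) / (187.7 + 7.180) = 32.73 mg/L.

32.7 mg/L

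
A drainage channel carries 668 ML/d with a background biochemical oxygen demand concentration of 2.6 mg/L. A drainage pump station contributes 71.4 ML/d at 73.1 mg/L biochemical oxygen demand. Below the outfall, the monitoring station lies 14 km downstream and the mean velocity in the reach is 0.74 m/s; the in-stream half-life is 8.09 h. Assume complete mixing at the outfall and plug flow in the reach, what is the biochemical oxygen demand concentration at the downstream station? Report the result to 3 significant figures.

Mixed concentration C = ΣQC/ΣQ = (668.0·2.600 + 71.40·73.10) / 739.4 = 6956/739.4 = 9.408 mg/L.
Travel time t = 14·1000 / 0.74 = 18920 s = 5.255 h.
Half-life 8.09 h → k = ln 2 / 8.09 = 0.08568 h⁻¹ = 2.056 d⁻¹.
Decay over the reach: 9.408·exp(−kt) = 9.408·0.6375 = 5.997 mg/L.

6.00 mg/L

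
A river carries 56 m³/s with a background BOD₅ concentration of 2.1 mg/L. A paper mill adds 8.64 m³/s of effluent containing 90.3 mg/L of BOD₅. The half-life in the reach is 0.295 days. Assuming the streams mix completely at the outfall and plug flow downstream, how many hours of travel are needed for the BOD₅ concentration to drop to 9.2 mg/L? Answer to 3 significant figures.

Mass balance: C = (56.00·2.100 + 8.640·90.30) / 64.64 = 897.8/64.64 = 13.89 mg/L.
Half-life 0.295 d → k = ln 2 / 0.295 = 2.350 d⁻¹.
13.89·exp(−k·t) = 9.2 → t = ln(13.89/9.2)/k = 15150 s = 4.207 h.

4.21 h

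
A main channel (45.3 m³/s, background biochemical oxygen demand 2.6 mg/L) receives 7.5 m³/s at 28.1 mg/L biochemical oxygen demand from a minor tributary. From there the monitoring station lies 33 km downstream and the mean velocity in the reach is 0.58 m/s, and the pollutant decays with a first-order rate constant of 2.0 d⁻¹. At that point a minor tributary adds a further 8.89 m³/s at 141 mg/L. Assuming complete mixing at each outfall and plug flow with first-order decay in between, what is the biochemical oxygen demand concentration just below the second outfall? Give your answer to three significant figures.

Mass balance: C = (45.30·2.600 + 7.500·28.10) / 52.80 = 328.5/52.80 = 6.222 mg/L; combined flow 52.80 m³/s.
Travel time t = 33·1000 / 0.58 = 56900 s = 15.80 h.
First-order decay: C = 6.222·exp(−k·t) = 6.222·0.2679 = 1.667 mg/L.
At the second outfall, C = (52.80·1.667 + 8.890·141.0) / (52.80 + 8.890) = 21.75 mg/L.

21.7 mg/L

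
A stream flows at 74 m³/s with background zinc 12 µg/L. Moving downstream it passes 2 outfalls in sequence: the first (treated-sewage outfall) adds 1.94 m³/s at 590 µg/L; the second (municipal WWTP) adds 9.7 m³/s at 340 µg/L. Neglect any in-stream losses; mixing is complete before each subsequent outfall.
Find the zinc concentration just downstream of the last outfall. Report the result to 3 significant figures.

62.2 µg/L

Below outfall 1: Q → 75.94 m³/s, C = (74.00·12.00 + 1.940·590.0)/75.94 = 26.77 µg/L.
Below outfall 2: Q → 85.64 m³/s, C = (75.94·26.77 + 9.700·340.0)/85.64 = 62.24 µg/L.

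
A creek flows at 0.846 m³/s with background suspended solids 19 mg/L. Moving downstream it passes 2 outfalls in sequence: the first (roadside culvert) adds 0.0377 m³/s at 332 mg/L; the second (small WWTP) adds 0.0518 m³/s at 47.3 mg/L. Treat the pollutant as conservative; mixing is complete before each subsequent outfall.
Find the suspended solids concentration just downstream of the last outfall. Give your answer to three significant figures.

33.2 mg/L

After outfall 1: Q = 0.8460 + 0.03770 = 0.8837 m³/s; C = (0.8460·19.00 + 0.03770·332.0)/0.8837 = 32.35 mg/L.
After outfall 2: Q = 0.8837 + 0.05180 = 0.9355 m³/s; C = (0.8837·32.35 + 0.05180·47.30)/0.9355 = 33.18 mg/L.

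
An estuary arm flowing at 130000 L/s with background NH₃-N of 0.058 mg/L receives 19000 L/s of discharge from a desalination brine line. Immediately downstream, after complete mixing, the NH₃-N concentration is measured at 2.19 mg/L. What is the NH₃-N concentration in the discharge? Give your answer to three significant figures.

16.8 mg/L

Mass balance: 130000·0.05800 + 19000·Cₑ = 149000·2.190
→ Cₑ = (149000·2.190 − 130000·0.05800) / 19000 = 16.78 mg/L.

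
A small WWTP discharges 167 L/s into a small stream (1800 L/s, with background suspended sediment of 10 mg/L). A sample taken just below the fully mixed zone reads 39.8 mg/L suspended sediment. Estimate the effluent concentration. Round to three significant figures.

361 mg/L

Mass balance: 1800·10.00 + 167.0·Cₑ = 1967·39.80
→ Cₑ = (1967·39.80 − 1800·10.00) / 167.0 = 361.0 mg/L.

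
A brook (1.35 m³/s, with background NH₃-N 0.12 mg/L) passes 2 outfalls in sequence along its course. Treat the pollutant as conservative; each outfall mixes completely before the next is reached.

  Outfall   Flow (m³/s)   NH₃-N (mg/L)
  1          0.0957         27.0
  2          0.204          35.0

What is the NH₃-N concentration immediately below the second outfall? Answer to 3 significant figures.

5.99 mg/L

Below outfall 1: Q → 1.446 m³/s, C = (1.350·0.1200 + 0.09570·27.00)/1.446 = 1.899 mg/L.
Below outfall 2: Q → 1.650 m³/s, C = (1.446·1.899 + 0.2040·35.00)/1.650 = 5.993 mg/L.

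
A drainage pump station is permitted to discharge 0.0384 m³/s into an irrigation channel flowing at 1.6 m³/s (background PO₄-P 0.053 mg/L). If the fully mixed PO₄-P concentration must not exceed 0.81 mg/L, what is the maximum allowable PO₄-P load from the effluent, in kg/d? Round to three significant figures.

107 kg/d

Mass balance at the limit: 1.600·0.05300 + 0.03840·Cₑ = 1.638·0.81 → Cₑ = 32.35 mg/L.
Load = 0.03840 m³/s × 32.35 g/m³ × 86 400 s/d = 107.3 kg/d.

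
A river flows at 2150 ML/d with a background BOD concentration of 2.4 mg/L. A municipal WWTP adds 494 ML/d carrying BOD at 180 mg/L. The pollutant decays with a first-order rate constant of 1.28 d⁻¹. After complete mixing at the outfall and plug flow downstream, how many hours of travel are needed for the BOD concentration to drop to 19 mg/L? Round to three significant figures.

Mixed concentration C = ΣQC/ΣQ = (2150·2.400 + 494.0·180.0) / 2644 = 94080/2644 = 35.58 mg/L.
35.58·exp(−k·t) = 19 → t = ln(35.58/19)/k = 42350 s = 11.76 h.

11.8 h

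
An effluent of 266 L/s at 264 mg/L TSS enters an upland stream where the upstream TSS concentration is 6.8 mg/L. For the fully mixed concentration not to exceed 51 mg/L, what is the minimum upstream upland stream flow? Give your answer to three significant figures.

1280 L/s

Set C_mix = 51: (Q·6.800 + 266.0·264.0) / (Q + 266.0) = 51
→ Q = 266.0·(264.0 − 51)/(51 − 6.800) = 1282 L/s.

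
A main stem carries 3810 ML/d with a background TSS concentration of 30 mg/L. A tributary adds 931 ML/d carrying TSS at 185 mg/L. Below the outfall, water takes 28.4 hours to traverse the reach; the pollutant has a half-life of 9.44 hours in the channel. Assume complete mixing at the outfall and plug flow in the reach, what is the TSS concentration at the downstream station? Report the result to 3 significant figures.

Mixed concentration C = ΣQC/ΣQ = (3810·30.00 + 931.0·185.0) / 4741 = 286500/4741 = 60.44 mg/L.
Half-life 9.44 h → k = ln 2 / 9.44 = 0.07343 h⁻¹ = 1.762 d⁻¹.
First-order decay: C = 60.44·exp(−k·t) = 60.44·0.1243 = 7.510 mg/L.

7.51 mg/L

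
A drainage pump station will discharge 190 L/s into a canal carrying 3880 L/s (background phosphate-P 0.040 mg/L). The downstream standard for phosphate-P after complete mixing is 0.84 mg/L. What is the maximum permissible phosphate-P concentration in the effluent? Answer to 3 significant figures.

At the limit, (Qr·Cr + Qe·Cₑ)/(Qr + Qe) = 0.84:
Cₑ = (4070·0.84 − 3880·0.04000) / 190.0 = 17.18 mg/L.

17.2 mg/L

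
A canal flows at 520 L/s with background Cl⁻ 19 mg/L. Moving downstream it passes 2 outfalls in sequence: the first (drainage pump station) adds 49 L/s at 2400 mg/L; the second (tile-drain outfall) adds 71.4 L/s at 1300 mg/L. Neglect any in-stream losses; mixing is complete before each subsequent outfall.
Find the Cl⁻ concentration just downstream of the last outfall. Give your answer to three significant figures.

After outfall 1: Q = 520.0 + 49.00 = 569.0 L/s; C = (520.0·19.00 + 49.00·2400)/569.0 = 224.0 mg/L.
After outfall 2: Q = 569.0 + 71.40 = 640.4 L/s; C = (569.0·224.0 + 71.40·1300)/640.4 = 344.0 mg/L.

344 mg/L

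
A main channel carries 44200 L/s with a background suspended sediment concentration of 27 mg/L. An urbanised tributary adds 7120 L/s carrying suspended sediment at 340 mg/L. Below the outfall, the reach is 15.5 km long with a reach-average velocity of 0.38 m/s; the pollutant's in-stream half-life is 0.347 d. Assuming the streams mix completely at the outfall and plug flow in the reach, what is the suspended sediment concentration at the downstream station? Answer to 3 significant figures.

Flow-weighted average: C = (44200·27.00 + 7120·340.0) / 51320 = 3614000/51320 = 70.42 mg/L.
Travel time t = 15.5·1000 / 0.38 = 40790 s = 11.33 h.
Half-life 0.347 d → k = ln 2 / 0.347 = 1.998 d⁻¹.
Decay over the reach: 70.42·exp(−kt) = 70.42·0.3894 = 27.43 mg/L.

27.4 mg/L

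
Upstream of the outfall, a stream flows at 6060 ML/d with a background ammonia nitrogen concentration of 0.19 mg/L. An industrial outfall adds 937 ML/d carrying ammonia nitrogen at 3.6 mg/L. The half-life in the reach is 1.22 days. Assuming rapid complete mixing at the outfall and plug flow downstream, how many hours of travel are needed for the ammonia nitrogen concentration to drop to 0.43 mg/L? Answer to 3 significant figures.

17.2 h

Conservation of mass: C = (6060·0.1900 + 937.0·3.600) / 6997 = 4525/6997 = 0.6466 mg/L.
Half-life 1.22 d → k = ln 2 / 1.22 = 0.5682 d⁻¹.
0.6466·exp(−k·t) = 0.43 → t = ln(0.6466/0.43)/k = 62050 s = 17.24 h.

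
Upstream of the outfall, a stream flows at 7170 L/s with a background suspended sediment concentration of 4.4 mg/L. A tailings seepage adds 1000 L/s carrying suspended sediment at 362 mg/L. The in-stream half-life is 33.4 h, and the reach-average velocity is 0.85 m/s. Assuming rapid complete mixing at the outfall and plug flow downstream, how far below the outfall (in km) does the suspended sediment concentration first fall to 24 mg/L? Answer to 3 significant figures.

103 km

After mixing, C = (7170·4.400 + 1000·362.0) / 8170 = 393500/8170 = 48.17 mg/L.
Half-life 33.4 h → k = ln 2 / 33.4 = 0.02075 h⁻¹ = 0.4981 d⁻¹.
Set 48.17·exp(−k·t) = 24 → t = ln(48.17/24)/k = 120900 s = 33.57 h.
Distance = v·t = 0.85·120900 = 102700 m = 102.7 km.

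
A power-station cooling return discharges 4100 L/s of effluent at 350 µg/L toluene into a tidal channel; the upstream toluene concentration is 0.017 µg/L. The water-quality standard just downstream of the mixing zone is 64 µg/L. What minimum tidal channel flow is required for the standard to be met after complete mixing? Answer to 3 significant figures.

18300 L/s

Set C_mix = 64: (Q·0.01700 + 4100·350.0) / (Q + 4100) = 64
→ Q = 4100·(350.0 − 64)/(64 − 0.01700) = 18330 L/s.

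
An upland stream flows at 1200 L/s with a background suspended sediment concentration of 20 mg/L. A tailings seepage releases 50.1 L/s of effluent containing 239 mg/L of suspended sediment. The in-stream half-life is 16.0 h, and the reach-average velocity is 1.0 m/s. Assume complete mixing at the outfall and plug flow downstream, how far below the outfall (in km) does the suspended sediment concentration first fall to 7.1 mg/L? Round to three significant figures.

Mixed concentration C = ΣQC/ΣQ = (1200·20.00 + 50.10·239.0) / 1250 = 35970/1250 = 28.78 mg/L.
Half-life 16.0 h → k = ln 2 / 16.0 = 0.04332 h⁻¹ = 1.040 d⁻¹.
Set 28.78·exp(−k·t) = 7.1 → t = ln(28.78/7.1)/k = 116300 s = 32.30 h.
Distance = v·t = 1.0·116300 = 116300 m = 116.3 km.

116 km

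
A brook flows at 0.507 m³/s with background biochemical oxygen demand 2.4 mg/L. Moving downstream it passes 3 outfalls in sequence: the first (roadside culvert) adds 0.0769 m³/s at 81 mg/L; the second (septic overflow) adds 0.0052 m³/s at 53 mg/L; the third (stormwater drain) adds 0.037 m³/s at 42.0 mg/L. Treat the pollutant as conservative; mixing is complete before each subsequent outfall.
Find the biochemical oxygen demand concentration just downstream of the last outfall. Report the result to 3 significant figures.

14.8 mg/L

After outfall 1: Q = 0.5070 + 0.07690 = 0.5839 m³/s; C = (0.5070·2.400 + 0.07690·81.00)/0.5839 = 12.75 mg/L.
After outfall 2: Q = 0.5839 + 0.005200 = 0.5891 m³/s; C = (0.5839·12.75 + 0.005200·53.00)/0.5891 = 13.11 mg/L.
After outfall 3: Q = 0.5891 + 0.03700 = 0.6261 m³/s; C = (0.5891·13.11 + 0.03700·42.00)/0.6261 = 14.81 mg/L.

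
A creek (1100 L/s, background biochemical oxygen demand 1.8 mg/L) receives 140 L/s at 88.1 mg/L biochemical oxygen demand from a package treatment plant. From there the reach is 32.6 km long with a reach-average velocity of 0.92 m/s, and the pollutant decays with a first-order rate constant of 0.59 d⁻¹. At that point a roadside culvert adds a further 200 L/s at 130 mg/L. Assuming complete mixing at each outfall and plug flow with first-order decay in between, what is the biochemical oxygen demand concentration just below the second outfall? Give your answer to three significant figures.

Mass balance: C = (1100·1.800 + 140.0·88.10) / 1240 = 14310/1240 = 11.54 mg/L; combined flow 1240 L/s.
Travel time t = 32.6·1000 / 0.92 = 35430 s = 9.843 h.
After decay, C = 11.54 × e^(−kt) = 11.54 × 0.7851 = 9.063 mg/L.
Second outfall: C = (1240·9.063 + 200.0·130.0)/1440 = 25.86 mg/L.

25.9 mg/L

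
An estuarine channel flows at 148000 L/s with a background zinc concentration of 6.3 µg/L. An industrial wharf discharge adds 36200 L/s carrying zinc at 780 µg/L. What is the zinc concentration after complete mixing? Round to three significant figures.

158 µg/L

After mixing, C = (148000·6.300 + 36200·780.0) / 184200 = 29170000/184200 = 158.4 µg/L.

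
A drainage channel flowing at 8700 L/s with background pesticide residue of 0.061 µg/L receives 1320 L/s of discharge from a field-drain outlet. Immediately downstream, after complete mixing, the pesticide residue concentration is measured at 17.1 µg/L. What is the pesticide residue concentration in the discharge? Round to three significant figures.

Mass balance: 8700·0.06100 + 1320·Cₑ = 10020·17.10
→ Cₑ = (10020·17.10 − 8700·0.06100) / 1320 = 129.4 µg/L.

129 µg/L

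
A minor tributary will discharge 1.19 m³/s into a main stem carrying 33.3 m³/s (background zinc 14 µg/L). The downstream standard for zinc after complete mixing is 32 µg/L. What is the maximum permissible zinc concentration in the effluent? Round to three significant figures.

536 µg/L

At the limit, (Qr·Cr + Qe·Cₑ)/(Qr + Qe) = 32:
Cₑ = (34.49·32 − 33.30·14.00) / 1.190 = 535.7 µg/L.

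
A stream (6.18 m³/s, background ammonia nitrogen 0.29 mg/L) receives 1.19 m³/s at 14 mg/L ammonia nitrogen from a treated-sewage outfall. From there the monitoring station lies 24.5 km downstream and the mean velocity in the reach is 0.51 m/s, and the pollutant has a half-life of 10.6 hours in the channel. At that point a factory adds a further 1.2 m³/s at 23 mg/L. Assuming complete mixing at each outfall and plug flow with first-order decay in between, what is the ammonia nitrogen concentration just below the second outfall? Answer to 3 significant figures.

Flow-weighted average: C = (6.180·0.2900 + 1.190·14.00) / 7.370 = 18.45/7.370 = 2.504 mg/L; combined flow 7.370 m³/s.
Travel time t = 24.5·1000 / 0.51 = 48040 s = 13.34 h.
Half-life 10.6 h → k = ln 2 / 10.6 = 0.06539 h⁻¹ = 1.569 d⁻¹.
Applying C = C₀e^(−kt): 2.504 × 0.4179 = 1.046 mg/L.
At the second outfall, C = (7.370·1.046 + 1.200·23.00) / (7.370 + 1.200) = 4.120 mg/L.

4.12 mg/L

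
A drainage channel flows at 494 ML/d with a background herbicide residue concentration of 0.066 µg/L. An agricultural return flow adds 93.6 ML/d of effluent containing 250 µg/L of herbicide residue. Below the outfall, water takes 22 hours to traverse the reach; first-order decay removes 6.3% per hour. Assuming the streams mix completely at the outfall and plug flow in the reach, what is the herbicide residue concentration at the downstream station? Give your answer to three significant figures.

Mixed concentration C = ΣQC/ΣQ = (494.0·0.06600 + 93.60·250.0) / 587.6 = 23430/587.6 = 39.88 µg/L.
6.3%/h lost → k = −ln(1 − 0.063) = 0.06507 h⁻¹.
Applying C = C₀e^(−kt): 39.88 × 0.2389 = 9.528 µg/L.

9.53 µg/L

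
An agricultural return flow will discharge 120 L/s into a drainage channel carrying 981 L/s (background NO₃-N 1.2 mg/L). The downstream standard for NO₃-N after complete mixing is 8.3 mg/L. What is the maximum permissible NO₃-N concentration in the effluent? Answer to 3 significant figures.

66.3 mg/L

At the limit, (Qr·Cr + Qe·Cₑ)/(Qr + Qe) = 8.3:
Cₑ = (1101·8.3 − 981.0·1.200) / 120.0 = 66.34 mg/L.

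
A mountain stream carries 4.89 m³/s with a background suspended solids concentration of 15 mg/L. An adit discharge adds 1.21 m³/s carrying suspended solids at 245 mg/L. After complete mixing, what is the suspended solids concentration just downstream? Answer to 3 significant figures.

60.6 mg/L

Mixed concentration C = ΣQC/ΣQ = (4.890·15.00 + 1.210·245.0) / 6.100 = 369.8/6.100 = 60.62 mg/L.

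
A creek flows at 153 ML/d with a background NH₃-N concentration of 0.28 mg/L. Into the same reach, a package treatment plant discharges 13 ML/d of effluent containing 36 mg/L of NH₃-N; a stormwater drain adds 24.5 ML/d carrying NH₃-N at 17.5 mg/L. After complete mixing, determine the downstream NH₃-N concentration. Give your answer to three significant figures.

4.93 mg/L

Mass balance: C = (153.0·0.2800 + 13.00·36.00 + 24.50·17.50) / 190.5 = 939.6/190.5 = 4.932 mg/L.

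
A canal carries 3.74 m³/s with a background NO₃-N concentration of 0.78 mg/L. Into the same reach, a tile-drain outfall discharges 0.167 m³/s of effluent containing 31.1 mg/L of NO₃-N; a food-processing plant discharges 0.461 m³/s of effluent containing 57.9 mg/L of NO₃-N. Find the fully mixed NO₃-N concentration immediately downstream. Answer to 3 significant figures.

7.97 mg/L

Mixed concentration C = ΣQC/ΣQ = (3.740·0.7800 + 0.1670·31.10 + 0.4610·57.90) / 4.368 = 34.80/4.368 = 7.968 mg/L.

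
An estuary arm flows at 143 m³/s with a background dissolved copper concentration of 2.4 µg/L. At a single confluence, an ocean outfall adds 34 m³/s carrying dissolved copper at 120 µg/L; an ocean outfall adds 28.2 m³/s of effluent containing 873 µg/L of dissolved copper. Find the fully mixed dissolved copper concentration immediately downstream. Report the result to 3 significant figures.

Mass balance: C = (143.0·2.400 + 34.00·120.0 + 28.20·873.0) / 205.2 = 29040/205.2 = 141.5 µg/L.

142 µg/L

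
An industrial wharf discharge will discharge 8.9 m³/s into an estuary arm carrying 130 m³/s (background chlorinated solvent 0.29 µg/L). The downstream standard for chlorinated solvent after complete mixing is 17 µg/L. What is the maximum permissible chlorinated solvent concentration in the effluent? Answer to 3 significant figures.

261 µg/L

At the limit, (Qr·Cr + Qe·Cₑ)/(Qr + Qe) = 17:
Cₑ = (138.9·17 − 130.0·0.2900) / 8.900 = 261.1 µg/L.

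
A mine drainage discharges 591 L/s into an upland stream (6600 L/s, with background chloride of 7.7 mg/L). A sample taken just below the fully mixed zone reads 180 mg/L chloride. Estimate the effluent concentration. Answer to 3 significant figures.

Mass balance: 6600·7.700 + 591.0·Cₑ = 7191·180.0
→ Cₑ = (7191·180.0 − 6600·7.700) / 591.0 = 2104 mg/L.

2100 mg/L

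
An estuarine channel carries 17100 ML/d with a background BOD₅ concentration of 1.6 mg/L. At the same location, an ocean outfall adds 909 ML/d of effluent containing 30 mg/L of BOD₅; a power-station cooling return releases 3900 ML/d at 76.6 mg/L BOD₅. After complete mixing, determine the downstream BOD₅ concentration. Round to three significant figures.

After mixing, C = (17100·1.600 + 909.0·30.00 + 3900·76.60) / 21910 = 353400/21910 = 16.13 mg/L.

16.1 mg/L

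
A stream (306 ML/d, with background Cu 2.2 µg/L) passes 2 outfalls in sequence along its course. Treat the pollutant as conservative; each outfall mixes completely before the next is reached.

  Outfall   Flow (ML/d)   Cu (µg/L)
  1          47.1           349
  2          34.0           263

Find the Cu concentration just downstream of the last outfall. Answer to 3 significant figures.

67.3 µg/L

Outfall 1: combined Q = 353.1 ML/d; C = (306.0·2.200 + 47.10·349.0)/353.1 = 48.46 µg/L.
Outfall 2: combined Q = 387.1 ML/d; C = (353.1·48.46 + 34.00·263.0)/387.1 = 67.30 µg/L.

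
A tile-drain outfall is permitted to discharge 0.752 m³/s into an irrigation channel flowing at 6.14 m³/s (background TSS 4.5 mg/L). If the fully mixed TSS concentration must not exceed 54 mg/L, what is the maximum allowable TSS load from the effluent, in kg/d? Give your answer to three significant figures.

29800 kg/d

Mass balance at the limit: 6.140·4.500 + 0.7520·Cₑ = 6.892·54 → Cₑ = 458.2 mg/L.
Load = 0.7520 m³/s × 458.2 g/m³ × 86 400 s/d = 29770 kg/d.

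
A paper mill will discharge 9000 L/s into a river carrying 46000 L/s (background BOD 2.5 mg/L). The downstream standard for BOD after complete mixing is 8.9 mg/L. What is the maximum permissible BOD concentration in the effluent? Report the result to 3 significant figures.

41.6 mg/L

At the limit, (Qr·Cr + Qe·Cₑ)/(Qr + Qe) = 8.9:
Cₑ = (55000·8.9 − 46000·2.500) / 9000 = 41.61 mg/L.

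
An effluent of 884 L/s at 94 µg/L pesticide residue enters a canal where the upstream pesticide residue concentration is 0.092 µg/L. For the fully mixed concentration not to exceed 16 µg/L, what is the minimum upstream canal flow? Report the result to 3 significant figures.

4330 L/s

Set C_mix = 16: (Q·0.09200 + 884.0·94.00) / (Q + 884.0) = 16
→ Q = 884.0·(94.00 − 16)/(16 − 0.09200) = 4334 L/s.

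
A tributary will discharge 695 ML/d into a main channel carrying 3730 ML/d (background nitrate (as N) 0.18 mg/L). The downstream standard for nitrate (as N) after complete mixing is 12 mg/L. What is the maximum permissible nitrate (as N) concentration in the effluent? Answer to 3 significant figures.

75.4 mg/L

At the limit, (Qr·Cr + Qe·Cₑ)/(Qr + Qe) = 12:
Cₑ = (4425·12 − 3730·0.1800) / 695.0 = 75.44 mg/L.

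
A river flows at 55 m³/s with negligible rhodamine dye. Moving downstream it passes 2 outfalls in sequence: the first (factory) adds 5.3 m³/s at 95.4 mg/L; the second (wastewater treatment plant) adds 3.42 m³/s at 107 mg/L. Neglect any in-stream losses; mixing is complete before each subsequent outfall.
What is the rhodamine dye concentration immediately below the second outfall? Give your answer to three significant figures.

After outfall 1: Q = 55.00 + 5.300 = 60.30 m³/s; C = (55.00·0 + 5.300·95.40)/60.30 = 8.385 mg/L.
After outfall 2: Q = 60.30 + 3.420 = 63.72 m³/s; C = (60.30·8.385 + 3.420·107.0)/63.72 = 13.68 mg/L.

13.7 mg/L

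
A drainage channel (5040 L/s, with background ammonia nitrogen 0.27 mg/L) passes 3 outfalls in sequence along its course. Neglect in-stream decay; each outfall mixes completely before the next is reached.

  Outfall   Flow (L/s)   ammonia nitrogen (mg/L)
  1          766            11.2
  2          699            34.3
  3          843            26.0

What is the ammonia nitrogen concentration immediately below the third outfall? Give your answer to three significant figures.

7.60 mg/L

Below outfall 1: Q → 5806 L/s, C = (5040·0.2700 + 766.0·11.20)/5806 = 1.712 mg/L.
Below outfall 2: Q → 6505 L/s, C = (5806·1.712 + 699.0·34.30)/6505 = 5.214 mg/L.
Below outfall 3: Q → 7348 L/s, C = (6505·5.214 + 843.0·26.00)/7348 = 7.598 mg/L.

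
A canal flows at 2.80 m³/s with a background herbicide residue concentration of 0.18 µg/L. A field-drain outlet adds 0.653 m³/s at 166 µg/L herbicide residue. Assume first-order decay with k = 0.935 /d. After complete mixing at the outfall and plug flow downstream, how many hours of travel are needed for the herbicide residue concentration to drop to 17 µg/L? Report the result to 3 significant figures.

15.9 h

Conservation of mass: C = (2.800·0.1800 + 0.6530·166.0) / 3.453 = 108.9/3.453 = 31.54 µg/L.
31.54·exp(−k·t) = 17 → t = ln(31.54/17)/k = 57110 s = 15.86 h.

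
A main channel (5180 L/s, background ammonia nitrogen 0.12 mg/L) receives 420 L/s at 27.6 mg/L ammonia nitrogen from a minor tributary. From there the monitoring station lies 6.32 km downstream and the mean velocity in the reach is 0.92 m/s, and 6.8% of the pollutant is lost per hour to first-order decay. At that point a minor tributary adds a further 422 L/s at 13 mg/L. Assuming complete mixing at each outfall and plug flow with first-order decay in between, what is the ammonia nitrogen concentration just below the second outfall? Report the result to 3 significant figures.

2.68 mg/L

Flow-weighted average: C = (5180·0.1200 + 420.0·27.60) / 5600 = 12210/5600 = 2.181 mg/L; combined flow 5600 L/s.
Travel time t = 6.32·1000 / 0.92 = 6870 s = 1.908 h.
6.8%/h lost → k = −ln(1 − 0.068) = 0.07042 h⁻¹.
Decay over the reach: 2.181·exp(−kt) = 2.181·0.8743 = 1.907 mg/L.
Second outfall: C = (5600·1.907 + 422.0·13.00)/6022 = 2.684 mg/L.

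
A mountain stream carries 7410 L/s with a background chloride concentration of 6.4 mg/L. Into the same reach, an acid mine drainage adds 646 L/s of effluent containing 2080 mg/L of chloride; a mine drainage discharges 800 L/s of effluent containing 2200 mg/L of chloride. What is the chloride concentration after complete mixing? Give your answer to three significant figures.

356 mg/L

After mixing, C = (7410·6.400 + 646.0·2080 + 800.0·2200) / 8856 = 3151000/8856 = 355.8 mg/L.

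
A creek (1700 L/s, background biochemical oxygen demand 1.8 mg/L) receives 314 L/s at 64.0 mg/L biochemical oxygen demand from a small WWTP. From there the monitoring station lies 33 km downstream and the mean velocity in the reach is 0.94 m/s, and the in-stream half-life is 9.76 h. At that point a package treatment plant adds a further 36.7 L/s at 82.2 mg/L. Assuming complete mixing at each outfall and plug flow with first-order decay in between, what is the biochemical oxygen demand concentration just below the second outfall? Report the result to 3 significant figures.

7.12 mg/L

Flow-weighted average: C = (1700·1.800 + 314.0·64.00) / 2014 = 23160/2014 = 11.50 mg/L; combined flow 2014 L/s.
Travel time t = 33·1000 / 0.94 = 35110 s = 9.752 h.
Half-life 9.76 h → k = ln 2 / 9.76 = 0.07102 h⁻¹ = 1.704 d⁻¹.
First-order decay: C = 11.50·exp(−k·t) = 11.50·0.5003 = 5.752 mg/L.
Second outfall: C = (2014·5.752 + 36.70·82.20)/2051 = 7.120 mg/L.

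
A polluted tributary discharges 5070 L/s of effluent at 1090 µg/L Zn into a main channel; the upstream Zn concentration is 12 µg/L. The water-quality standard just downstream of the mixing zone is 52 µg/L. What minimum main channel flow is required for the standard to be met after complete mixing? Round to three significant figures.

132000 L/s

Set C_mix = 52: (Q·12.00 + 5070·1090) / (Q + 5070) = 52
→ Q = 5070·(1090 − 52)/(52 − 12.00) = 131600 L/s.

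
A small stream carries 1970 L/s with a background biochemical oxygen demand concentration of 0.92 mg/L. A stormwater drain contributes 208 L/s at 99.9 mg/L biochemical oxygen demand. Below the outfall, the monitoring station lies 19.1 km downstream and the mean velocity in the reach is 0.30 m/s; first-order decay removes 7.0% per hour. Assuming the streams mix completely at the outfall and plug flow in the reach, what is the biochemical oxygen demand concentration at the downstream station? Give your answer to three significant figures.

Conservation of mass: C = (1970·0.9200 + 208.0·99.90) / 2178 = 22590/2178 = 10.37 mg/L.
Travel time t = 19.1·1000 / 0.30 = 63670 s = 17.69 h.
7.0%/h lost → k = −ln(1 − 0.07) = 0.07257 h⁻¹.
After decay, C = 10.37 × e^(−kt) = 10.37 × 0.2771 = 2.874 mg/L.

2.87 mg/L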